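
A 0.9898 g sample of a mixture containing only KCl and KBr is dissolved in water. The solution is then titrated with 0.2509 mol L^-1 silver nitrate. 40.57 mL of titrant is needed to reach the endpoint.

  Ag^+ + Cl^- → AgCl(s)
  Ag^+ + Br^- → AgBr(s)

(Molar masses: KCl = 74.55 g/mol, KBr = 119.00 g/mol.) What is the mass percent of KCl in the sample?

n(AgNO3) = 0.04057 × 0.2509 = 0.01018 mol
Let x = n(KCl), y = n(KBr).
Titrant: 1x + 1y = 0.01018;  mass: 74.55x + 119.00y = 0.9898
Solving, x = 4.983 × 10^-3 mol, y = 5.196 × 10^-3 mol
mass of KCl = 4.983 × 10^-3 × 74.55 = 0.3715 g
% KCl = 0.3715 / 0.9898 × 100 = 37.53 %

37.53 %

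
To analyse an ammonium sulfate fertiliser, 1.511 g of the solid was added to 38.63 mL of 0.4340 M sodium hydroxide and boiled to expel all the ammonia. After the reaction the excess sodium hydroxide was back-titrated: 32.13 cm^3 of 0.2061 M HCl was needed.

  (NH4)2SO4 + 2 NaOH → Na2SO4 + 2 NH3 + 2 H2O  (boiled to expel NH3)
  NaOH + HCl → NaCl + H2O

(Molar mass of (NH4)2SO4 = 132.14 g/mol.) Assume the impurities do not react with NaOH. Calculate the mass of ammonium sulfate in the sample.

0.6702 g

n(NaOH) added = 0.03863 × 0.4340 = 0.01677 mol
n(HCl) used in back-titration = 0.03213 × 0.2061 = 6.622 × 10^-3 mol
n(NaOH) left over = 6.622 × 10^-3 mol (1:1 ratio)
n(NaOH) consumed by analyte = 0.01677 − 6.622 × 10^-3 = 0.01014 mol
From the 1:2 ratio, n((NH4)2SO4) = 1/2 × 0.01014 = 5.072 × 10^-3 mol
mass of (NH4)2SO4 = 5.072 × 10^-3 × 132.14 = 0.6702 g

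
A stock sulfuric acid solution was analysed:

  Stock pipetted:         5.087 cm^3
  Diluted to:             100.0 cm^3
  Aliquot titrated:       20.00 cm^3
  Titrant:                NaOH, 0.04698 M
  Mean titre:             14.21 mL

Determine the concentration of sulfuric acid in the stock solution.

0.3281 M

H2SO4 + 2 NaOH → Na2SO4 + 2 H2O
n(NaOH) = 0.01421 × 0.04698 = 6.676 × 10^-4 mol
From the 1:2 ratio, n(H2SO4) in the aliquot = 1/2 × 6.676 × 10^-4 = 3.338 × 10^-4 mol
[H2SO4]_dilute = 3.338 × 10^-4 / 0.02000 = 0.01669 mol/L
Dilution factor = 100.0 / 5.087 = 19.66
[H2SO4]_stock = 0.01669 × 19.66 = 0.3281 mol/L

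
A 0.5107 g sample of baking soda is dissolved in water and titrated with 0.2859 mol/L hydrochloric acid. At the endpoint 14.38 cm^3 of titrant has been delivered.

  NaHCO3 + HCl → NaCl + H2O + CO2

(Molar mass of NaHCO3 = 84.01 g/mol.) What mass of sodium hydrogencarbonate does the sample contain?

n(HCl) = 0.01438 L × 0.2859 mol/L = 4.111 × 10^-3 mol
n(NaHCO3) = 4.111 × 10^-3 mol (1:1 ratio)
mass of NaHCO3 = 4.111 × 10^-3 × 84.01 g/mol = 0.3454 g

0.3454 g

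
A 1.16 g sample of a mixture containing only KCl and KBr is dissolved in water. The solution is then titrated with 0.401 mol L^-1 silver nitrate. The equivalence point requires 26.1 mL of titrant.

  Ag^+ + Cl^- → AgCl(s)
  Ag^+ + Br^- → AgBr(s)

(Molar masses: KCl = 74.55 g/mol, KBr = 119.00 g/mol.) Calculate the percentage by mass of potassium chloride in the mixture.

12.4 %

n(AgNO3) = 0.0261 × 0.401 = 0.0105 mol
Let x = n(KCl), y = n(KBr).
Titrant: 1x + 1y = 0.0105;  mass: 74.55x + 119.00y = 1.16
Solving, x = 1.92 × 10^-3 mol, y = 8.54 × 10^-3 mol
mass of KCl = 1.92 × 10^-3 × 74.55 = 0.143 g
% KCl = 0.143 / 1.16 × 100 = 12.4 %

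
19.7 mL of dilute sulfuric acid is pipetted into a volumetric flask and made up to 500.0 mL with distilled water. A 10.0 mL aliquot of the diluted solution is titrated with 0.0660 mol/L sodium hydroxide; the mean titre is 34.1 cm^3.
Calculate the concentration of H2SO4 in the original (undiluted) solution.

H2SO4 + 2 NaOH → Na2SO4 + 2 H2O
n(NaOH) = 0.0341 × 0.0660 = 2.25 × 10^-3 mol
From the 1:2 ratio, n(H2SO4) in the aliquot = 1/2 × 2.25 × 10^-3 = 1.13 × 10^-3 mol
[H2SO4]_dilute = 1.13 × 10^-3 / 0.0100 = 0.113 mol/L
Dilution factor = 500.0 / 19.7 = 25.38
[H2SO4]_stock = 0.113 × 25.38 = 2.86 mol/L

2.86 mol/L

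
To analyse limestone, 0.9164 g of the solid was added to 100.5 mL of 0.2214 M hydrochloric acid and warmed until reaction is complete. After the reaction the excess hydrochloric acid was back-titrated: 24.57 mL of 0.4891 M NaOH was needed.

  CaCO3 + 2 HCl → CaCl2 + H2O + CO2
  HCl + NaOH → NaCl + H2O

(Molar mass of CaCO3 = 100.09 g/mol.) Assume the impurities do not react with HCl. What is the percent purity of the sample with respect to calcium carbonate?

55.89 %

n(HCl) added = 0.1005 × 0.2214 = 0.02225 mol
n(NaOH) used in back-titration = 0.02457 × 0.4891 = 0.01202 mol
n(HCl) left over = 0.01202 mol (1:1 ratio)
n(HCl) consumed by analyte = 0.02225 − 0.01202 = 0.01023 mol
From the 1:2 ratio, n(CaCO3) = 1/2 × 0.01023 = 5.117 × 10^-3 mol
mass of CaCO3 = 5.117 × 10^-3 × 100.09 = 0.5121 g
% CaCO3 = 0.5121 / 0.9164 × 100 = 55.89 %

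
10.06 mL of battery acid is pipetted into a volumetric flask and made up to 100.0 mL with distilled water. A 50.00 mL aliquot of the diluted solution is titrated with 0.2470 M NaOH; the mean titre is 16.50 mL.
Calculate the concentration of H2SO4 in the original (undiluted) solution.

H2SO4 + 2 NaOH → Na2SO4 + 2 H2O
n(NaOH) = 0.01650 × 0.2470 = 4.075 × 10^-3 mol
From the 1:2 ratio, n(H2SO4) in the aliquot = 1/2 × 4.075 × 10^-3 = 2.038 × 10^-3 mol
[H2SO4]_dilute = 2.038 × 10^-3 / 0.05000 = 0.04075 mol/L
Dilution factor = 100.0 / 10.06 = 9.940
[H2SO4]_stock = 0.04075 × 9.940 = 0.4051 mol/L

0.4051 M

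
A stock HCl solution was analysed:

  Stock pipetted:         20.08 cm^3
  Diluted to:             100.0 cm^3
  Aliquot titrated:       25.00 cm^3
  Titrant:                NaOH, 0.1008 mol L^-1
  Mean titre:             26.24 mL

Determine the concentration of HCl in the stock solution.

HCl + NaOH → NaCl + H2O
n(NaOH) = 0.02624 × 0.1008 = 2.645 × 10^-3 mol
n(HCl) in the aliquot = 2.645 × 10^-3 mol (1:1 ratio)
[HCl]_dilute = 2.645 × 10^-3 / 0.02500 = 0.1058 mol/L
Dilution factor = 100.0 / 20.08 = 4.980
[HCl]_stock = 0.1058 × 4.980 = 0.5269 mol/L

0.5269 mol/L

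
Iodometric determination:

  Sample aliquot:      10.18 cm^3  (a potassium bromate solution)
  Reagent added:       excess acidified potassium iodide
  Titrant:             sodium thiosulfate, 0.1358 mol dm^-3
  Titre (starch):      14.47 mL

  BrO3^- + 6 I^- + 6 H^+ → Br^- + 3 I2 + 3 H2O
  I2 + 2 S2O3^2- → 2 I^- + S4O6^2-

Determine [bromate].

0.03217 mol/L

n(S2O3^2-) = 0.01447 × 0.1358 = 1.965 × 10^-3 mol
n(I2) = n(S2O3^2-)/2 = 9.825 × 10^-4 mol
From the 1:3 ratio, n(BrO3^-) in the aliquot = 1/3 × 9.825 × 10^-4 = 3.275 × 10^-4 mol
[BrO3^-] = 3.275 × 10^-4 / 0.01018 = 0.03217 mol/L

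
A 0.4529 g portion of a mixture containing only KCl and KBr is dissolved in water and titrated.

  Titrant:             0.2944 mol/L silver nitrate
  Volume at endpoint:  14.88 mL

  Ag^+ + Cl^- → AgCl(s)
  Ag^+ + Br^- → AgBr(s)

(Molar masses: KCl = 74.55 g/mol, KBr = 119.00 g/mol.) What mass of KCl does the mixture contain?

n(AgNO3) = 0.01488 × 0.2944 = 4.381 × 10^-3 mol
Let x = n(KCl), y = n(KBr).
Titrant: 1x + 1y = 4.381 × 10^-3;  mass: 74.55x + 119.00y = 0.4529
Solving, x = 1.539 × 10^-3 mol, y = 2.842 × 10^-3 mol
mass of KCl = 1.539 × 10^-3 × 74.55 = 0.1147 g

0.1147 g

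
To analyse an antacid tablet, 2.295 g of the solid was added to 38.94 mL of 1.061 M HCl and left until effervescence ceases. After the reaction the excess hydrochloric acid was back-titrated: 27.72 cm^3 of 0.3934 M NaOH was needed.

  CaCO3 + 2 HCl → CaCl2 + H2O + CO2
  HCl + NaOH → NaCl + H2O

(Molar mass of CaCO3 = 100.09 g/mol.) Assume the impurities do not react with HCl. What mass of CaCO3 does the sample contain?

n(HCl) added = 0.03894 × 1.061 = 0.04132 mol
n(NaOH) used in back-titration = 0.02772 × 0.3934 = 0.01091 mol
n(HCl) left over = 0.01091 mol (1:1 ratio)
n(HCl) consumed by analyte = 0.04132 − 0.01091 = 0.03041 mol
From the 1:2 ratio, n(CaCO3) = 1/2 × 0.03041 = 0.01521 mol
mass of CaCO3 = 0.01521 × 100.09 = 1.522 g

1.522 g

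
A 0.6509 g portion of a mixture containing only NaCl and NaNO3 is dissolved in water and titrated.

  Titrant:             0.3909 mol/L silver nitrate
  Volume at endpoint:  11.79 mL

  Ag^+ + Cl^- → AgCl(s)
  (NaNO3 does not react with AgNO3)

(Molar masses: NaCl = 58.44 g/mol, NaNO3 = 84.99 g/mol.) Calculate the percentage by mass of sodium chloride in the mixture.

41.38 %

n(AgNO3) = 0.01179 × 0.3909 = 4.609 × 10^-3 mol
Let x = n(NaCl), y = n(NaNO3).
Titrant: 1x = 4.609 × 10^-3;  mass: 58.44x + 84.99y = 0.6509
Solving, x = 4.609 × 10^-3 mol, y = 4.490 × 10^-3 mol
mass of NaCl = 4.609 × 10^-3 × 58.44 = 0.2693 g
% NaCl = 0.2693 / 0.6509 × 100 = 41.38 %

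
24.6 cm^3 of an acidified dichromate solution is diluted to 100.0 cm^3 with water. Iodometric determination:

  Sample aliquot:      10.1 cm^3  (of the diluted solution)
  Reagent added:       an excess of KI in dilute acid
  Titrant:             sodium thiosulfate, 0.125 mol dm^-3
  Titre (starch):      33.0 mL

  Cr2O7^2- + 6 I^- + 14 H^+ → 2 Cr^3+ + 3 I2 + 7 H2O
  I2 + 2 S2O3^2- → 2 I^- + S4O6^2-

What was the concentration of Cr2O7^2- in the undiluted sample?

0.277 mol/L

n(S2O3^2-) = 0.0330 × 0.125 = 4.12 × 10^-3 mol
n(I2) = n(S2O3^2-)/2 = 2.06 × 10^-3 mol
From the 1:3 ratio, n(Cr2O7^2-) in the aliquot = 1/3 × 2.06 × 10^-3 = 6.88 × 10^-4 mol
[Cr2O7^2-]_dilute = 6.88 × 10^-4 / 0.0101 = 0.0681 mol/L
[Cr2O7^2-]_original = 0.0681 × 100.0/24.6 = 0.277 mol/L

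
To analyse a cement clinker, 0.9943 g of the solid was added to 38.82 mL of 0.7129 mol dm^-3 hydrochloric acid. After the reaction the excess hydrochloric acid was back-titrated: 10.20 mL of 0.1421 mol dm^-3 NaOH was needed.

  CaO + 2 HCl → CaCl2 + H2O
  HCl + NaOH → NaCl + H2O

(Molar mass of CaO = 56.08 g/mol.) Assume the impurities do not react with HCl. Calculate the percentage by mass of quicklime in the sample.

n(HCl) added = 0.03882 × 0.7129 = 0.02767 mol
n(NaOH) used in back-titration = 0.01020 × 0.1421 = 1.449 × 10^-3 mol
n(HCl) left over = 1.449 × 10^-3 mol (1:1 ratio)
n(HCl) consumed by analyte = 0.02767 − 1.449 × 10^-3 = 0.02623 mol
From the 1:2 ratio, n(CaO) = 1/2 × 0.02623 = 0.01311 mol
mass of CaO = 0.01311 × 56.08 = 0.7354 g
% CaO = 0.7354 / 0.9943 × 100 = 73.96 %

73.96 %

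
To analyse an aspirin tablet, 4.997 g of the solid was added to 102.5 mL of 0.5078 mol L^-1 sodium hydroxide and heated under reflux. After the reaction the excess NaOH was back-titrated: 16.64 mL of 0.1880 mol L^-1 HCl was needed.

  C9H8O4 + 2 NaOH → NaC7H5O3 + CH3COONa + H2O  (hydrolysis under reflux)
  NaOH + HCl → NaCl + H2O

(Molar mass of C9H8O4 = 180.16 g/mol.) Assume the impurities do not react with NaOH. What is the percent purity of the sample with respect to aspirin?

n(NaOH) added = 0.1025 × 0.5078 = 0.05205 mol
n(HCl) used in back-titration = 0.01664 × 0.1880 = 3.128 × 10^-3 mol
n(NaOH) left over = 3.128 × 10^-3 mol (1:1 ratio)
n(NaOH) consumed by analyte = 0.05205 − 3.128 × 10^-3 = 0.04892 mol
From the 1:2 ratio, n(C9H8O4) = 1/2 × 0.04892 = 0.02446 mol
mass of C9H8O4 = 0.02446 × 180.16 = 4.407 g
% C9H8O4 = 4.407 / 4.997 × 100 = 88.19 %

88.19 %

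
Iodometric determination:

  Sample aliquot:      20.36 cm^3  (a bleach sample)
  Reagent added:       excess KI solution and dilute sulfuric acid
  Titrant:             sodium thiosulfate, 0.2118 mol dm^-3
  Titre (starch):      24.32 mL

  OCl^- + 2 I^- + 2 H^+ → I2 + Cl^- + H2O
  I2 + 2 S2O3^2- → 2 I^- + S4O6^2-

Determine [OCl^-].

0.1265 mol/L

n(S2O3^2-) = 0.02432 × 0.2118 = 5.151 × 10^-3 mol
n(I2) = n(S2O3^2-)/2 = 2.575 × 10^-3 mol
n(OCl^-) in the aliquot = 2.575 × 10^-3 mol (1:1 ratio)
[OCl^-] = 2.575 × 10^-3 / 0.02036 = 0.1265 mol/L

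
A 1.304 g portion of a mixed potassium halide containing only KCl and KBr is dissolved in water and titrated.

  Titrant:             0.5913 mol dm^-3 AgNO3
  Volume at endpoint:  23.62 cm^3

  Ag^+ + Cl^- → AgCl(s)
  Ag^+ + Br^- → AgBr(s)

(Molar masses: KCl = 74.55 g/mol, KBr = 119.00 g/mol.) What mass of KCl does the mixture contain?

0.6004 g

n(AgNO3) = 0.02362 × 0.5913 = 0.01397 mol
Let x = n(KCl), y = n(KBr).
Titrant: 1x + 1y = 0.01397;  mass: 74.55x + 119.00y = 1.304
Solving, x = 8.054 × 10^-3 mol, y = 5.912 × 10^-3 mol
mass of KCl = 8.054 × 10^-3 × 74.55 = 0.6004 g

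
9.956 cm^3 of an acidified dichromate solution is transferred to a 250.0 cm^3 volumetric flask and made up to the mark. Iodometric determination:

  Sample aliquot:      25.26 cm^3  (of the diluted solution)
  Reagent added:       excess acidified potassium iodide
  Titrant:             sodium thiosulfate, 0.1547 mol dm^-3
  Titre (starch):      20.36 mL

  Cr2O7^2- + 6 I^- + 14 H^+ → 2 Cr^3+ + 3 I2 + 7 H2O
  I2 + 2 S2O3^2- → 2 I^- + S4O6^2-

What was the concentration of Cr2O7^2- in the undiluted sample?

n(S2O3^2-) = 0.02036 × 0.1547 = 3.150 × 10^-3 mol
n(I2) = n(S2O3^2-)/2 = 1.575 × 10^-3 mol
From the 1:3 ratio, n(Cr2O7^2-) in the aliquot = 1/3 × 1.575 × 10^-3 = 5.249 × 10^-4 mol
[Cr2O7^2-]_dilute = 5.249 × 10^-4 / 0.02526 = 0.02078 mol/L
[Cr2O7^2-]_original = 0.02078 × 250.0/9.956 = 0.5218 mol/L

0.5218 mol/L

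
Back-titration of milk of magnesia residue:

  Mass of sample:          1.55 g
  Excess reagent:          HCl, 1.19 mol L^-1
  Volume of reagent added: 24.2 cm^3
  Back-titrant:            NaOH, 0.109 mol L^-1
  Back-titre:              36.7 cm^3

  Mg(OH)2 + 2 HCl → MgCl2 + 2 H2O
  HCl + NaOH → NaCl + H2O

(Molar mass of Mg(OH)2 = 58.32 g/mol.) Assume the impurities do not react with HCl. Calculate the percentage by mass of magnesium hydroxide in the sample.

46.7 %

n(HCl) added = 0.0242 × 1.19 = 0.0288 mol
n(NaOH) used in back-titration = 0.0367 × 0.109 = 4.00 × 10^-3 mol
n(HCl) left over = 4.00 × 10^-3 mol (1:1 ratio)
n(HCl) consumed by analyte = 0.0288 − 4.00 × 10^-3 = 0.0248 mol
From the 1:2 ratio, n(Mg(OH)2) = 1/2 × 0.0248 = 0.0124 mol
mass of Mg(OH)2 = 0.0124 × 58.32 = 0.723 g
% Mg(OH)2 = 0.723 / 1.55 × 100 = 46.7 %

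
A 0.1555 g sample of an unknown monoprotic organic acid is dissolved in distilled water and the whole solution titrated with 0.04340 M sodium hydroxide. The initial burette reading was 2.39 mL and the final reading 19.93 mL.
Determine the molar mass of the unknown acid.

n(NaOH) = 0.01754 L × 0.04340 mol/L = 7.612 × 10^-4 mol
n(HA) = 7.612 × 10^-4 mol (1:1 ratio)
M = m / n = 0.1555 g / 7.612 × 10^-4 mol = 204.3 g/mol

204.3 g/mol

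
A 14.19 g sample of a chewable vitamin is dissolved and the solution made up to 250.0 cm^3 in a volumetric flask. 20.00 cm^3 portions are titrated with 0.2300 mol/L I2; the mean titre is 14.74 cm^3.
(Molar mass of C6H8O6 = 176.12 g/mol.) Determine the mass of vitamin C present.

C6H8O6 + I2 → C6H6O6 + 2 HI
n(I2) per titration = 0.01474 × 0.2300 = 3.390 × 10^-3 mol
n(C6H8O6) in each aliquot = 3.390 × 10^-3 mol (1:1 ratio)
n(C6H8O6) in the whole flask = 3.390 × 10^-3 × 250.0/20.00 = 0.04238 mol
mass of C6H8O6 = 0.04238 × 176.12 = 7.464 g

7.464 g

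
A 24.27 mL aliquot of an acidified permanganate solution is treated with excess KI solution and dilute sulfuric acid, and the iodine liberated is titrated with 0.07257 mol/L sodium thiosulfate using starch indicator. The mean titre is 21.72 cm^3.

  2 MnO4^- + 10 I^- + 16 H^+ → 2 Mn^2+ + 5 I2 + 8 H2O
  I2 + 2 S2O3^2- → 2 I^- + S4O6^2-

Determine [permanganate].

n(S2O3^2-) = 0.02172 × 0.07257 = 1.576 × 10^-3 mol
n(I2) = n(S2O3^2-)/2 = 7.881 × 10^-4 mol
From the 2:5 ratio, n(MnO4^-) in the aliquot = 2/5 × 7.881 × 10^-4 = 3.152 × 10^-4 mol
[MnO4^-] = 3.152 × 10^-4 / 0.02427 = 0.01299 mol/L

0.01299 mol/L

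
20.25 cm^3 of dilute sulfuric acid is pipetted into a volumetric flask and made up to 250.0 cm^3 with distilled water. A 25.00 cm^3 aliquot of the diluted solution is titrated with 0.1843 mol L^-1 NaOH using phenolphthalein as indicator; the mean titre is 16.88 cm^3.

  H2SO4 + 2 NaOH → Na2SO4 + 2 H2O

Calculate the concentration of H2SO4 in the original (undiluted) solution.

n(NaOH) = 0.01688 × 0.1843 = 3.111 × 10^-3 mol
From the 1:2 ratio, n(H2SO4) in the aliquot = 1/2 × 3.111 × 10^-3 = 1.555 × 10^-3 mol
[H2SO4]_dilute = 1.555 × 10^-3 / 0.02500 = 0.06222 mol/L
Dilution factor = 250.0 / 20.25 = 12.35
[H2SO4]_stock = 0.06222 × 12.35 = 0.7681 mol/L

0.7681 mol/L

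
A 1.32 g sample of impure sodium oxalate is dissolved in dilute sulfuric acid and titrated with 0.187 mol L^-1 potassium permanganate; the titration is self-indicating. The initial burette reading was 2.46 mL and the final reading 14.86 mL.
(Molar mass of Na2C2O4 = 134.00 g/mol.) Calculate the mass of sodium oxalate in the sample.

2 MnO4^- + 5 C2O4^2- + 16 H^+ → 2 Mn^2+ + 10 CO2 + 8 H2O
n(KMnO4) = 0.0124 L × 0.187 mol/L = 2.32 × 10^-3 mol
From the 5:2 ratio, n(Na2C2O4) = 5/2 × 2.32 × 10^-3 = 5.80 × 10^-3 mol
mass of Na2C2O4 = 5.80 × 10^-3 × 134.00 g/mol = 0.777 g

0.777 g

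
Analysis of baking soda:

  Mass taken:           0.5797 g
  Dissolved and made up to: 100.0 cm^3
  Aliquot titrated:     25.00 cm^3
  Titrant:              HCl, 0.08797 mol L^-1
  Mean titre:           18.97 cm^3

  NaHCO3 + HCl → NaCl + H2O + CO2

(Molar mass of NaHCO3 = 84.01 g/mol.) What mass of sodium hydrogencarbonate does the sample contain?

0.5608 g

n(HCl) per titration = 0.01897 × 0.08797 = 1.669 × 10^-3 mol
n(NaHCO3) in each aliquot = 1.669 × 10^-3 mol (1:1 ratio)
n(NaHCO3) in the whole flask = 1.669 × 10^-3 × 100.0/25.00 = 6.675 × 10^-3 mol
mass of NaHCO3 = 6.675 × 10^-3 × 84.01 = 0.5608 g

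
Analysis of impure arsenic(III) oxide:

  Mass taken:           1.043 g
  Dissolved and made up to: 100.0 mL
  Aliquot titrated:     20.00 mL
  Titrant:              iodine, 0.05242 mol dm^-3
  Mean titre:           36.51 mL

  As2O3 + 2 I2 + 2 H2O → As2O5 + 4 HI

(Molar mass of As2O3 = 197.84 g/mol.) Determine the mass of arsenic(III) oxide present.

0.9466 g

n(I2) per titration = 0.03651 × 0.05242 = 1.914 × 10^-3 mol
From the 1:2 ratio, n(As2O3) in each aliquot = 1/2 × 1.914 × 10^-3 = 9.569 × 10^-4 mol
n(As2O3) in the whole flask = 9.569 × 10^-4 × 100.0/20.00 = 4.785 × 10^-3 mol
mass of As2O3 = 4.785 × 10^-3 × 197.84 = 0.9466 g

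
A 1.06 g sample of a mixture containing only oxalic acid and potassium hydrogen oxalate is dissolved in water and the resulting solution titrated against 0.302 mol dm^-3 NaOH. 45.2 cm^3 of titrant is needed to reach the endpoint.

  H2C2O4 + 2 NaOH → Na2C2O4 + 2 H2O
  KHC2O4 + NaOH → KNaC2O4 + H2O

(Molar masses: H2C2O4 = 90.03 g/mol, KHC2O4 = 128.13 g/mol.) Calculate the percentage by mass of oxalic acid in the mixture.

n(NaOH) = 0.0452 × 0.302 = 0.0137 mol
Let x = n(H2C2O4), y = n(KHC2O4).
Titrant: 2x + 1y = 0.0137;  mass: 90.03x + 128.13y = 1.06
Solving, x = 4.15 × 10^-3 mol, y = 5.36 × 10^-3 mol
mass of H2C2O4 = 4.15 × 10^-3 × 90.03 = 0.373 g
% H2C2O4 = 0.373 / 1.06 × 100 = 35.2 %

35.2 %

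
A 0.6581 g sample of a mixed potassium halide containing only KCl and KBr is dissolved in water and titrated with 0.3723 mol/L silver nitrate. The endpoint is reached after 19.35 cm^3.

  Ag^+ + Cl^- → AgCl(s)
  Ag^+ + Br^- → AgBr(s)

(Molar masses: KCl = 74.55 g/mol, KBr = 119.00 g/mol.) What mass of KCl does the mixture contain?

n(AgNO3) = 0.01935 × 0.3723 = 7.204 × 10^-3 mol
Let x = n(KCl), y = n(KBr).
Titrant: 1x + 1y = 7.204 × 10^-3;  mass: 74.55x + 119.00y = 0.6581
Solving, x = 4.481 × 10^-3 mol, y = 2.723 × 10^-3 mol
mass of KCl = 4.481 × 10^-3 × 74.55 = 0.3341 g

0.3341 g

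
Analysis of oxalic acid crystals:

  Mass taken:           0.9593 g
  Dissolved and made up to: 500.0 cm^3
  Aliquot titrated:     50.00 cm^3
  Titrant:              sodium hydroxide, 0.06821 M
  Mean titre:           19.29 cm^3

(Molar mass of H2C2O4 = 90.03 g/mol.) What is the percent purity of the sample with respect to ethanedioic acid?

61.74 %

H2C2O4 + 2 NaOH → Na2C2O4 + 2 H2O
n(NaOH) per titration = 0.01929 × 0.06821 = 1.316 × 10^-3 mol
From the 1:2 ratio, n(H2C2O4) in each aliquot = 1/2 × 1.316 × 10^-3 = 6.579 × 10^-4 mol
n(H2C2O4) in the whole flask = 6.579 × 10^-4 × 500.0/50.00 = 6.579 × 10^-3 mol
mass of H2C2O4 = 6.579 × 10^-3 × 90.03 = 0.5923 g
% H2C2O4 = 0.5923 / 0.9593 × 100 = 61.74 %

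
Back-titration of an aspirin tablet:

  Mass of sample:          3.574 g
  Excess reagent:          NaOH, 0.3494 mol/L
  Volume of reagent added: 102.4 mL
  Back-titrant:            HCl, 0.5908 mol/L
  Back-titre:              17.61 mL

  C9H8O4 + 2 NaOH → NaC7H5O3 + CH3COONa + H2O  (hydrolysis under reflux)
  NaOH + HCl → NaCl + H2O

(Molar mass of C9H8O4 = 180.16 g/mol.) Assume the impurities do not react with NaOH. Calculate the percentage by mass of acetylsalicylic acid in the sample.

n(NaOH) added = 0.1024 × 0.3494 = 0.03578 mol
n(HCl) used in back-titration = 0.01761 × 0.5908 = 0.01040 mol
n(NaOH) left over = 0.01040 mol (1:1 ratio)
n(NaOH) consumed by analyte = 0.03578 − 0.01040 = 0.02537 mol
From the 1:2 ratio, n(C9H8O4) = 1/2 × 0.02537 = 0.01269 mol
mass of C9H8O4 = 0.01269 × 180.16 = 2.286 g
% C9H8O4 = 2.286 / 3.574 × 100 = 63.95 %

63.95 %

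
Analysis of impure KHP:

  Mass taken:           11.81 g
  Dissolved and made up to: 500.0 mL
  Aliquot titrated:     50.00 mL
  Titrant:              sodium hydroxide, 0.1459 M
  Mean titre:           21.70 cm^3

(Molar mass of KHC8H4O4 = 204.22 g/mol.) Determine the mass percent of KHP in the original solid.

KHC8H4O4 + NaOH → KNaC8H4O4 + H2O
n(NaOH) per titration = 0.02170 × 0.1459 = 3.166 × 10^-3 mol
n(KHC8H4O4) in each aliquot = 3.166 × 10^-3 mol (1:1 ratio)
n(KHC8H4O4) in the whole flask = 3.166 × 10^-3 × 500.0/50.00 = 0.03166 mol
mass of KHC8H4O4 = 0.03166 × 204.22 = 6.466 g
% KHC8H4O4 = 6.466 / 11.81 × 100 = 54.75 %

54.75 %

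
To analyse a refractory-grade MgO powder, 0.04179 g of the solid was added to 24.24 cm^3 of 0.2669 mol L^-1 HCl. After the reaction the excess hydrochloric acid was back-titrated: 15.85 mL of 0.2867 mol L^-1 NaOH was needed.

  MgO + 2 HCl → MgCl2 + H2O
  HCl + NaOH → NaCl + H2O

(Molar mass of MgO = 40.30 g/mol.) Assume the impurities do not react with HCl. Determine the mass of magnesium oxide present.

n(HCl) added = 0.02424 × 0.2669 = 6.470 × 10^-3 mol
n(NaOH) used in back-titration = 0.01585 × 0.2867 = 4.544 × 10^-3 mol
n(HCl) left over = 4.544 × 10^-3 mol (1:1 ratio)
n(HCl) consumed by analyte = 6.470 × 10^-3 − 4.544 × 10^-3 = 1.925 × 10^-3 mol
From the 1:2 ratio, n(MgO) = 1/2 × 1.925 × 10^-3 = 9.627 × 10^-4 mol
mass of MgO = 9.627 × 10^-4 × 40.30 = 0.03880 g

0.03880 g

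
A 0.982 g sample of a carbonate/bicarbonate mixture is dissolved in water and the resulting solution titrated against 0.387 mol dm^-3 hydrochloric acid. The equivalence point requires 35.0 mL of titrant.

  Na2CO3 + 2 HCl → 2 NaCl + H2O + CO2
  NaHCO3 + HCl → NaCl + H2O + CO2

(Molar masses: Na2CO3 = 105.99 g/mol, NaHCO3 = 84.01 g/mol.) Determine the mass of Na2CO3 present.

0.266 g

n(HCl) = 0.0350 × 0.387 = 0.0135 mol
Let x = n(Na2CO3), y = n(NaHCO3).
Titrant: 2x + 1y = 0.0135;  mass: 105.99x + 84.01y = 0.982
Solving, x = 2.51 × 10^-3 mol, y = 8.52 × 10^-3 mol
mass of Na2CO3 = 2.51 × 10^-3 × 105.99 = 0.266 g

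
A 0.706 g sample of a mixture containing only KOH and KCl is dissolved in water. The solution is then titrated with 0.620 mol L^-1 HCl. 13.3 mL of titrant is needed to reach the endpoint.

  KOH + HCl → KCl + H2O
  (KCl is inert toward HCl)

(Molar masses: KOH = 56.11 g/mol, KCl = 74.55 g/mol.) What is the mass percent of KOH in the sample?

65.5 %

n(HCl) = 0.0133 × 0.620 = 8.25 × 10^-3 mol
Let x = n(KOH), y = n(KCl).
Titrant: 1x = 8.25 × 10^-3;  mass: 56.11x + 74.55y = 0.706
Solving, x = 8.25 × 10^-3 mol, y = 3.26 × 10^-3 mol
mass of KOH = 8.25 × 10^-3 × 56.11 = 0.463 g
% KOH = 0.463 / 0.706 × 100 = 65.5 %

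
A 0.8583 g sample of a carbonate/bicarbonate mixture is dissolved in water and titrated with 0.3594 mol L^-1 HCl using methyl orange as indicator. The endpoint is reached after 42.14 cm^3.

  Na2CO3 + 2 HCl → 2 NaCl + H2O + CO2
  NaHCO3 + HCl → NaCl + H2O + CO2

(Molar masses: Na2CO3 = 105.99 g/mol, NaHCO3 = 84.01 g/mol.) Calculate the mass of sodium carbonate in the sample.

0.7075 g

n(HCl) = 0.04214 × 0.3594 = 0.01515 mol
Let x = n(Na2CO3), y = n(NaHCO3).
Titrant: 2x + 1y = 0.01515;  mass: 105.99x + 84.01y = 0.8583
Solving, x = 6.675 × 10^-3 mol, y = 1.795 × 10^-3 mol
mass of Na2CO3 = 6.675 × 10^-3 × 105.99 = 0.7075 g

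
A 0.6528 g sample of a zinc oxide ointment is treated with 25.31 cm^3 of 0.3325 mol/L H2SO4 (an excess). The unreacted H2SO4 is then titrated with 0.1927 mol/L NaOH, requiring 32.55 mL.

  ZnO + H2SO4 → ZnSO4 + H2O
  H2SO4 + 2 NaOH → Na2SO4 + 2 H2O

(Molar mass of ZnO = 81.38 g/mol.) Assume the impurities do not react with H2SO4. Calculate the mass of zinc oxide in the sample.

0.4296 g

n(H2SO4) added = 0.02531 × 0.3325 = 8.416 × 10^-3 mol
n(NaOH) used in back-titration = 0.03255 × 0.1927 = 6.272 × 10^-3 mol
From the 1:2 ratio, n(H2SO4) left over = 1/2 × 6.272 × 10^-3 = 3.136 × 10^-3 mol
n(H2SO4) consumed by analyte = 8.416 × 10^-3 − 3.136 × 10^-3 = 5.279 × 10^-3 mol
n(ZnO) = 5.279 × 10^-3 mol (1:1 ratio)
mass of ZnO = 5.279 × 10^-3 × 81.38 = 0.4296 g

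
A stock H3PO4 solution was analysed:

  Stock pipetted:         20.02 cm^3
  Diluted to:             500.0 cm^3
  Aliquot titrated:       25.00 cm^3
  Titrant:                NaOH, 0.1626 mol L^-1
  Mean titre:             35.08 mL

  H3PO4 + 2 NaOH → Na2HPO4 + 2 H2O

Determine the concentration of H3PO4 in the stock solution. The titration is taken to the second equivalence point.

2.849 mol/L

n(NaOH) = 0.03508 × 0.1626 = 5.704 × 10^-3 mol
From the 1:2 ratio, n(H3PO4) in the aliquot = 1/2 × 5.704 × 10^-3 = 2.852 × 10^-3 mol
[H3PO4]_dilute = 2.852 × 10^-3 / 0.02500 = 0.1141 mol/L
Dilution factor = 500.0 / 20.02 = 24.98
[H3PO4]_stock = 0.1141 × 24.98 = 2.849 mol/L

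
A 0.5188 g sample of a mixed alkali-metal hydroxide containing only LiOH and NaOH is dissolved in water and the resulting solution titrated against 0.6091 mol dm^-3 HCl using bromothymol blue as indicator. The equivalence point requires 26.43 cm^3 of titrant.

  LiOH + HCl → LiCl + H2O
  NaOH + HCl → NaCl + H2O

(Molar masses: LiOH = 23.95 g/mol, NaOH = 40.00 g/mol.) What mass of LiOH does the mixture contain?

n(HCl) = 0.02643 × 0.6091 = 0.01610 mol
Let x = n(LiOH), y = n(NaOH).
Titrant: 1x + 1y = 0.01610;  mass: 23.95x + 40.00y = 0.5188
Solving, x = 7.797 × 10^-3 mol, y = 8.302 × 10^-3 mol
mass of LiOH = 7.797 × 10^-3 × 23.95 = 0.1867 g

0.1867 g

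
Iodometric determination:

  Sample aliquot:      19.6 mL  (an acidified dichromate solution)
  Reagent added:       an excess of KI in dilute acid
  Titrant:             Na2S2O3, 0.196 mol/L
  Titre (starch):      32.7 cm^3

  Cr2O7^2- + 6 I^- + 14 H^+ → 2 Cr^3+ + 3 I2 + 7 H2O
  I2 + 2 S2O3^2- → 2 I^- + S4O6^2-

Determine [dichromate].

0.0545 mol/L

n(S2O3^2-) = 0.0327 × 0.196 = 6.41 × 10^-3 mol
n(I2) = n(S2O3^2-)/2 = 3.20 × 10^-3 mol
From the 1:3 ratio, n(Cr2O7^2-) in the aliquot = 1/3 × 3.20 × 10^-3 = 1.07 × 10^-3 mol
[Cr2O7^2-] = 1.07 × 10^-3 / 0.0196 = 0.0545 mol/L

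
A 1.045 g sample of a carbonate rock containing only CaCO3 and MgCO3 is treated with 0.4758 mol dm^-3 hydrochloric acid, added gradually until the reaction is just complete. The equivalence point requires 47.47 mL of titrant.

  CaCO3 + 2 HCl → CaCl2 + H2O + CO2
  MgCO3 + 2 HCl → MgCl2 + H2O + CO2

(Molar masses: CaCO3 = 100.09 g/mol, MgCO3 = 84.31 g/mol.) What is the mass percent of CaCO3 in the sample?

n(HCl) = 0.04747 × 0.4758 = 0.02259 mol
Let x = n(CaCO3), y = n(MgCO3).
Titrant: 2x + 2y = 0.02259;  mass: 100.09x + 84.31y = 1.045
Solving, x = 5.886 × 10^-3 mol, y = 5.407 × 10^-3 mol
mass of CaCO3 = 5.886 × 10^-3 × 100.09 = 0.5891 g
% CaCO3 = 0.5891 / 1.045 × 100 = 56.37 %

56.37 %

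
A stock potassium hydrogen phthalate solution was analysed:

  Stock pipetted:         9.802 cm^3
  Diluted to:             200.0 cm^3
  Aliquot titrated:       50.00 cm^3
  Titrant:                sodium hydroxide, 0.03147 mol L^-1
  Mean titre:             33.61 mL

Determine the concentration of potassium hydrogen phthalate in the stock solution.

0.4316 mol/L

KHC8H4O4 + NaOH → KNaC8H4O4 + H2O
n(NaOH) = 0.03361 × 0.03147 = 1.058 × 10^-3 mol
n(KHC8H4O4) in the aliquot = 1.058 × 10^-3 mol (1:1 ratio)
[KHC8H4O4]_dilute = 1.058 × 10^-3 / 0.05000 = 0.02115 mol/L
Dilution factor = 200.0 / 9.802 = 20.40
[KHC8H4O4]_stock = 0.02115 × 20.40 = 0.4316 mol/L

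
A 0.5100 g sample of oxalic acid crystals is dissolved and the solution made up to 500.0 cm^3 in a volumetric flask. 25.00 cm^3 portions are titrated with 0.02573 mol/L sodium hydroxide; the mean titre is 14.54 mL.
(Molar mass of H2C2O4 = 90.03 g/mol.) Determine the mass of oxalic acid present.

H2C2O4 + 2 NaOH → Na2C2O4 + 2 H2O
n(NaOH) per titration = 0.01454 × 0.02573 = 3.741 × 10^-4 mol
From the 1:2 ratio, n(H2C2O4) in each aliquot = 1/2 × 3.741 × 10^-4 = 1.871 × 10^-4 mol
n(H2C2O4) in the whole flask = 1.871 × 10^-4 × 500.0/25.00 = 3.741 × 10^-3 mol
mass of H2C2O4 = 3.741 × 10^-3 × 90.03 = 0.3368 g

0.3368 g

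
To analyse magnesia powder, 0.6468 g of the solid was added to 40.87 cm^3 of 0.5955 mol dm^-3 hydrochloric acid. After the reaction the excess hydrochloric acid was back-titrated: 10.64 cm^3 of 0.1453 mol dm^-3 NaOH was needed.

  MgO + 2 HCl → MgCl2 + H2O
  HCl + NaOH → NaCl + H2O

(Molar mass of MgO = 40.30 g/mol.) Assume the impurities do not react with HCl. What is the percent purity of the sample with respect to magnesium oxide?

71.01 %

n(HCl) added = 0.04087 × 0.5955 = 0.02434 mol
n(NaOH) used in back-titration = 0.01064 × 0.1453 = 1.546 × 10^-3 mol
n(HCl) left over = 1.546 × 10^-3 mol (1:1 ratio)
n(HCl) consumed by analyte = 0.02434 − 1.546 × 10^-3 = 0.02279 mol
From the 1:2 ratio, n(MgO) = 1/2 × 0.02279 = 0.01140 mol
mass of MgO = 0.01140 × 40.30 = 0.4593 g
% MgO = 0.4593 / 0.6468 × 100 = 71.01 %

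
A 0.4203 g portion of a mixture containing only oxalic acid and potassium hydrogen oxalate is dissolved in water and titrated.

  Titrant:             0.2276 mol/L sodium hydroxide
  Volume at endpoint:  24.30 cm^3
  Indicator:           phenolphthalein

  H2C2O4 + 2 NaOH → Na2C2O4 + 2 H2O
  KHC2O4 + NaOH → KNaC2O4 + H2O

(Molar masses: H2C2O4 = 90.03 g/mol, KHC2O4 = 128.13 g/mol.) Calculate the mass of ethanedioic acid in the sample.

0.1562 g

n(NaOH) = 0.02430 × 0.2276 = 5.531 × 10^-3 mol
Let x = n(H2C2O4), y = n(KHC2O4).
Titrant: 2x + 1y = 5.531 × 10^-3;  mass: 90.03x + 128.13y = 0.4203
Solving, x = 1.735 × 10^-3 mol, y = 2.061 × 10^-3 mol
mass of H2C2O4 = 1.735 × 10^-3 × 90.03 = 0.1562 g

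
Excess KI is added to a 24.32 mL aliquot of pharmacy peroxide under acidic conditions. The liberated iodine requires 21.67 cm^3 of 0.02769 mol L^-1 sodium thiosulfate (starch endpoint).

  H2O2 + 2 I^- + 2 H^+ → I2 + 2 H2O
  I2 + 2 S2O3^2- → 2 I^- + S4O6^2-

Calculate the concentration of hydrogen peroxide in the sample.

0.01234 mol/L

n(S2O3^2-) = 0.02167 × 0.02769 = 6.000 × 10^-4 mol
n(I2) = n(S2O3^2-)/2 = 3.000 × 10^-4 mol
n(H2O2) in the aliquot = 3.000 × 10^-4 mol (1:1 ratio)
[H2O2] = 3.000 × 10^-4 / 0.02432 = 0.01234 mol/L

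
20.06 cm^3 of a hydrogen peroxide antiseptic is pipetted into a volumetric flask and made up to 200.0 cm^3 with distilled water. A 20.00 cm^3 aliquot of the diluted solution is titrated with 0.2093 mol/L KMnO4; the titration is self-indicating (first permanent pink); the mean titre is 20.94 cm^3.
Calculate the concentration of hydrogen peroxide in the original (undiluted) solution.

5.462 mol/L

2 MnO4^- + 5 H2O2 + 6 H^+ → 2 Mn^2+ + 5 O2 + 8 H2O
n(KMnO4) = 0.02094 × 0.2093 = 4.383 × 10^-3 mol
From the 5:2 ratio, n(H2O2) in the aliquot = 5/2 × 4.383 × 10^-3 = 0.01096 mol
[H2O2]_dilute = 0.01096 / 0.02000 = 0.5478 mol/L
Dilution factor = 200.0 / 20.06 = 9.970
[H2O2]_stock = 0.5478 × 9.970 = 5.462 mol/L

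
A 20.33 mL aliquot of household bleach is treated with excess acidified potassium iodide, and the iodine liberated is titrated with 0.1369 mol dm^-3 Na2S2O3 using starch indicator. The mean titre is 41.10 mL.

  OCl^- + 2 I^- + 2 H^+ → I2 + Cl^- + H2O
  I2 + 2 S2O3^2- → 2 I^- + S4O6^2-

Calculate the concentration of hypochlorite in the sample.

n(S2O3^2-) = 0.04110 × 0.1369 = 5.627 × 10^-3 mol
n(I2) = n(S2O3^2-)/2 = 2.813 × 10^-3 mol
n(OCl^-) in the aliquot = 2.813 × 10^-3 mol (1:1 ratio)
[OCl^-] = 2.813 × 10^-3 / 0.02033 = 0.1384 mol/L

0.1384 mol/L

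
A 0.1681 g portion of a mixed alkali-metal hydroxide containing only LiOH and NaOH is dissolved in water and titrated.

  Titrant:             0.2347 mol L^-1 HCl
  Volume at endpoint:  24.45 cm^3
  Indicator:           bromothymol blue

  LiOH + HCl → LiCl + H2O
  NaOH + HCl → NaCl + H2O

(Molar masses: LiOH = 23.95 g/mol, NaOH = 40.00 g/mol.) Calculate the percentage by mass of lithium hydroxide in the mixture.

n(HCl) = 0.02445 × 0.2347 = 5.738 × 10^-3 mol
Let x = n(LiOH), y = n(NaOH).
Titrant: 1x + 1y = 5.738 × 10^-3;  mass: 23.95x + 40.00y = 0.1681
Solving, x = 3.828 × 10^-3 mol, y = 1.911 × 10^-3 mol
mass of LiOH = 3.828 × 10^-3 × 23.95 = 0.09168 g
% LiOH = 0.09168 / 0.1681 × 100 = 54.54 %

54.54 %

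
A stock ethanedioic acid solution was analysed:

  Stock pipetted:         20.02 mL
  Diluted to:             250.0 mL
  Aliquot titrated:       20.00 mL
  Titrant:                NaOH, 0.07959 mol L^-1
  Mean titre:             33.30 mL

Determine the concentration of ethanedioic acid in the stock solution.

H2C2O4 + 2 NaOH → Na2C2O4 + 2 H2O
n(NaOH) = 0.03330 × 0.07959 = 2.650 × 10^-3 mol
From the 1:2 ratio, n(H2C2O4) in the aliquot = 1/2 × 2.650 × 10^-3 = 1.325 × 10^-3 mol
[H2C2O4]_dilute = 1.325 × 10^-3 / 0.02000 = 0.06626 mol/L
Dilution factor = 250.0 / 20.02 = 12.49
[H2C2O4]_stock = 0.06626 × 12.49 = 0.8274 mol/L

0.8274 mol/L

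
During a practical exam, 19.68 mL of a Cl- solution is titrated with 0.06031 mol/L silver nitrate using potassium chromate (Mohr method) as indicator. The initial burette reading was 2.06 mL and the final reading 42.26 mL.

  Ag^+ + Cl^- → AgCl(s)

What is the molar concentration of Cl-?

0.1232 mol/L

n(AgNO3) = 0.04020 L × 0.06031 mol/L = 2.424 × 10^-3 mol
n(Cl-) = 2.424 × 10^-3 mol (1:1 mole ratio)
[Cl-] = 2.424 × 10^-3 mol / 0.01968 L = 0.1232 mol/L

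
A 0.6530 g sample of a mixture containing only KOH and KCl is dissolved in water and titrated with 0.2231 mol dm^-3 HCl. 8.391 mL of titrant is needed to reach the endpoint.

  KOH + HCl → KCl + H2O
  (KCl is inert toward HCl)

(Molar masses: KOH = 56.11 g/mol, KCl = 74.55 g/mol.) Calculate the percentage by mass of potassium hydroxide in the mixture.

n(HCl) = 0.008391 × 0.2231 = 1.872 × 10^-3 mol
Let x = n(KOH), y = n(KCl).
Titrant: 1x = 1.872 × 10^-3;  mass: 56.11x + 74.55y = 0.6530
Solving, x = 1.872 × 10^-3 mol, y = 7.350 × 10^-3 mol
mass of KOH = 1.872 × 10^-3 × 56.11 = 0.1050 g
% KOH = 0.1050 / 0.6530 × 100 = 16.09 %

16.09 %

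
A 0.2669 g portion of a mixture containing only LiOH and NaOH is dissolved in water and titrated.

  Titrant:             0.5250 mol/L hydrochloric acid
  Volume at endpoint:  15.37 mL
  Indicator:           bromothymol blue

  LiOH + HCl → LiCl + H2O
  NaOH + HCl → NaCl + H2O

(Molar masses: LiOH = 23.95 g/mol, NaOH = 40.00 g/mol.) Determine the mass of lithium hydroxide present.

n(HCl) = 0.01537 × 0.5250 = 8.069 × 10^-3 mol
Let x = n(LiOH), y = n(NaOH).
Titrant: 1x + 1y = 8.069 × 10^-3;  mass: 23.95x + 40.00y = 0.2669
Solving, x = 3.481 × 10^-3 mol, y = 4.588 × 10^-3 mol
mass of LiOH = 3.481 × 10^-3 × 23.95 = 0.08337 g

0.08337 g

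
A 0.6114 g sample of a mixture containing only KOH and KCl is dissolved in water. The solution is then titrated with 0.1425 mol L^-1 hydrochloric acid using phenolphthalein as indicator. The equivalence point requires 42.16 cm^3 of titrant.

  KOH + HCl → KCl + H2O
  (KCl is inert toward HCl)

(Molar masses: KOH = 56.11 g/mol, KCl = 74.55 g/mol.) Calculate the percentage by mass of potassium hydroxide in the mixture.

55.14 %

n(HCl) = 0.04216 × 0.1425 = 6.008 × 10^-3 mol
Let x = n(KOH), y = n(KCl).
Titrant: 1x = 6.008 × 10^-3;  mass: 56.11x + 74.55y = 0.6114
Solving, x = 6.008 × 10^-3 mol, y = 3.679 × 10^-3 mol
mass of KOH = 6.008 × 10^-3 × 56.11 = 0.3371 g
% KOH = 0.3371 / 0.6114 × 100 = 55.14 %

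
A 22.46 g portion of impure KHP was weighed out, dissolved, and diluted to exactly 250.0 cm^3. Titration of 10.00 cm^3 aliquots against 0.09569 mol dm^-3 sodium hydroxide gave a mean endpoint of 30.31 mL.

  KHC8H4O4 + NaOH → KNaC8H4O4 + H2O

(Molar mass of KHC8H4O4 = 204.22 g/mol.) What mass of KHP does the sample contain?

14.81 g

n(NaOH) per titration = 0.03031 × 0.09569 = 2.900 × 10^-3 mol
n(KHC8H4O4) in each aliquot = 2.900 × 10^-3 mol (1:1 ratio)
n(KHC8H4O4) in the whole flask = 2.900 × 10^-3 × 250.0/10.00 = 0.07251 mol
mass of KHC8H4O4 = 0.07251 × 204.22 = 14.81 g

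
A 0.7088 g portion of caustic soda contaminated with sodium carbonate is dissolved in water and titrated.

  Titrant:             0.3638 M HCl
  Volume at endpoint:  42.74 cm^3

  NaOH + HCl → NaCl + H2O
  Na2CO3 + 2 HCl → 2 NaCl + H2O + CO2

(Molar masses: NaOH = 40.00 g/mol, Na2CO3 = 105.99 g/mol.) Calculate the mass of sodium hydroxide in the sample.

n(HCl) = 0.04274 × 0.3638 = 0.01555 mol
Let x = n(NaOH), y = n(Na2CO3).
Titrant: 1x + 2y = 0.01555;  mass: 40.00x + 105.99y = 0.7088
Solving, x = 8.866 × 10^-3 mol, y = 3.342 × 10^-3 mol
mass of NaOH = 8.866 × 10^-3 × 40.00 = 0.3546 g

0.3546 g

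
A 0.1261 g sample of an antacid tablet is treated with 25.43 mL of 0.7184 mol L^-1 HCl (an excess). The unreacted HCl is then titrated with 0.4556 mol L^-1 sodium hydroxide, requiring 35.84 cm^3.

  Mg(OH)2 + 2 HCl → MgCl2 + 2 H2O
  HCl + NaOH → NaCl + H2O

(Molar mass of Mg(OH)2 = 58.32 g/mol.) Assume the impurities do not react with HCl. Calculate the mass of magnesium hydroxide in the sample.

n(HCl) added = 0.02543 × 0.7184 = 0.01827 mol
n(NaOH) used in back-titration = 0.03584 × 0.4556 = 0.01633 mol
n(HCl) left over = 0.01633 mol (1:1 ratio)
n(HCl) consumed by analyte = 0.01827 − 0.01633 = 1.940 × 10^-3 mol
From the 1:2 ratio, n(Mg(OH)2) = 1/2 × 1.940 × 10^-3 = 9.701 × 10^-4 mol
mass of Mg(OH)2 = 9.701 × 10^-4 × 58.32 = 0.05658 g

0.05658 g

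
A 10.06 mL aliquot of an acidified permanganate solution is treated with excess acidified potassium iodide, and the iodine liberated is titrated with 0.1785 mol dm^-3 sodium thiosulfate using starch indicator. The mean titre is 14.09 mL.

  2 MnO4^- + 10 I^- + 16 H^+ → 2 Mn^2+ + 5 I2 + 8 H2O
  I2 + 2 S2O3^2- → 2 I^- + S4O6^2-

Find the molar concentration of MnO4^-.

0.05000 mol/L

n(S2O3^2-) = 0.01409 × 0.1785 = 2.515 × 10^-3 mol
n(I2) = n(S2O3^2-)/2 = 1.258 × 10^-3 mol
From the 2:5 ratio, n(MnO4^-) in the aliquot = 2/5 × 1.258 × 10^-3 = 5.030 × 10^-4 mol
[MnO4^-] = 5.030 × 10^-4 / 0.01006 = 0.05000 mol/L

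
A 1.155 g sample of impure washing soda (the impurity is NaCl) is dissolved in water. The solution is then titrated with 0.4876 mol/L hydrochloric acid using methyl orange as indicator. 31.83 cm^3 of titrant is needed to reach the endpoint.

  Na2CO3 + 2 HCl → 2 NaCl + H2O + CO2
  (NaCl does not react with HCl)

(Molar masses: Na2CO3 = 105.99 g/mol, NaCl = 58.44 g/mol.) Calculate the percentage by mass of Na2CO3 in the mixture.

71.21 %

n(HCl) = 0.03183 × 0.4876 = 0.01552 mol
Let x = n(Na2CO3), y = n(NaCl).
Titrant: 2x = 0.01552;  mass: 105.99x + 58.44y = 1.155
Solving, x = 7.760 × 10^-3 mol, y = 5.690 × 10^-3 mol
mass of Na2CO3 = 7.760 × 10^-3 × 105.99 = 0.8225 g
% Na2CO3 = 0.8225 / 1.155 × 100 = 71.21 %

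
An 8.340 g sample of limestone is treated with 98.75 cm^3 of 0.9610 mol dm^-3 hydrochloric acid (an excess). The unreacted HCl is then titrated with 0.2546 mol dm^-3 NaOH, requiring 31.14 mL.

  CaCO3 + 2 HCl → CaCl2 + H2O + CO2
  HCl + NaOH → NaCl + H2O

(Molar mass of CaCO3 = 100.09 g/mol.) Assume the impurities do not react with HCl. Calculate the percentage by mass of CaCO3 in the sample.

52.19 %

n(HCl) added = 0.09875 × 0.9610 = 0.09490 mol
n(NaOH) used in back-titration = 0.03114 × 0.2546 = 7.928 × 10^-3 mol
n(HCl) left over = 7.928 × 10^-3 mol (1:1 ratio)
n(HCl) consumed by analyte = 0.09490 − 7.928 × 10^-3 = 0.08697 mol
From the 1:2 ratio, n(CaCO3) = 1/2 × 0.08697 = 0.04349 mol
mass of CaCO3 = 0.04349 × 100.09 = 4.352 g
% CaCO3 = 4.352 / 8.340 × 100 = 52.19 %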